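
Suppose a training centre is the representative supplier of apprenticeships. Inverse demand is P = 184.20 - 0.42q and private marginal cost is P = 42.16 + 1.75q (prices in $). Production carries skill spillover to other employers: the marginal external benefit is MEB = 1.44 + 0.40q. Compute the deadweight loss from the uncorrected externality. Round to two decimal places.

Market equilibrium (private): 42.16 + 1.75q = 184.20 - 0.42q → q_m = 65.4562.
Social marginal cost = private MC − MEB = 40.72 + 1.35q.
Set SMC = demand: 40.72 + 1.35q = 184.20 - 0.42q → q* = 81.0621.
The welfare-loss triangle has base |q_m − q*| and height MEB(q_m) (the vertical gap between SMC and demand is zero at q* and MEB at q_m).
DWL = ½ × 15.6059 × 27.6225 = 215.5370.

DWL = $215.54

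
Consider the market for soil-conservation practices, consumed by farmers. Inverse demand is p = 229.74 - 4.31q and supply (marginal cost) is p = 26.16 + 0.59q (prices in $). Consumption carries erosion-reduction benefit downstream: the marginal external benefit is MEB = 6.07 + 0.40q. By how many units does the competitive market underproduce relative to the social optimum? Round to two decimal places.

5.04 units

Market equilibrium (private): 26.16 + 0.59q = 229.74 - 4.31q → q_m = 41.5469.
Social marginal benefit = demand + MEB = 235.81 - 3.91q.
Set SMB = MC: 235.81 - 3.91q = 26.16 + 0.59q → q* = 46.5889.
Gap = |41.5469 − 46.5889| = 5.0420.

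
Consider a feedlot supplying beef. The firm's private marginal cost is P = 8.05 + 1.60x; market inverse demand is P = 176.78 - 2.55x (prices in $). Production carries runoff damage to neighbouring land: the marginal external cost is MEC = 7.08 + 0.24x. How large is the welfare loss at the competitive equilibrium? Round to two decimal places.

DWL = $32.29

Market equilibrium (private): 8.05 + 1.60x = 176.78 - 2.55x → x_m = 40.6578.
Social marginal cost = private MC + MEC = 15.13 + 1.84x.
Set SMC = demand: 15.13 + 1.84x = 176.78 - 2.55x → x* = 36.8223.
The loss is the area between SMC and demand from x* to x_m; with linear curves that's a triangle of height MEC(x_m).
DWL = ½ × 3.8355 × 16.8379 = 32.2909.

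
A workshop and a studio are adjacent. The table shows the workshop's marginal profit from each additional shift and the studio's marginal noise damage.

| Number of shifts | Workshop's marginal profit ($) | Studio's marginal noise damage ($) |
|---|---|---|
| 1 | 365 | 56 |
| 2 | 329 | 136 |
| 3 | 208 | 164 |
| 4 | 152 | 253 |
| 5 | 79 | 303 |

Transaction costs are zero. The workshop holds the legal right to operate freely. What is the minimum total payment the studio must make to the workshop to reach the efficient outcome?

Left alone the workshop would choose level 5 (marginal profit stays positive).
Efficient level: k* = 3 (marginal profit ≥ marginal noise damage through 3).
The studio must at least cover the workshop's forgone profit from cutting 5→3: 152 + 79 = 231.

$231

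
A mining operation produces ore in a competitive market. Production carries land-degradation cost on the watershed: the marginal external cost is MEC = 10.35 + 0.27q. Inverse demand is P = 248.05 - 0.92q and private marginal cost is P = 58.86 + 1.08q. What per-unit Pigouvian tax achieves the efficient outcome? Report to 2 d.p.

Social marginal cost = private MC + MEC = 69.21 + 1.35q.
Set SMC = demand: 69.21 + 1.35q = 248.05 - 0.92q → q* = 78.7841.
The Pigouvian tax equals MEC at q*: 10.35 + 0.27×78.7841 = 31.6217.

tax = 31.62 per unit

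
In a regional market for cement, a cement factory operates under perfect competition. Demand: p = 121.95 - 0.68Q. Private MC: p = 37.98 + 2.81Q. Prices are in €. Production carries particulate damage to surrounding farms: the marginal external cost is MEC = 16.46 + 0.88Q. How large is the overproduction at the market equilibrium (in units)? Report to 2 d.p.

8.61 units

Market equilibrium (private): 37.98 + 2.81Q = 121.95 - 0.68Q → Q_m = 24.0602.
Social marginal cost = private MC + MEC = 54.44 + 3.69Q.
Set SMC = demand: 54.44 + 3.69Q = 121.95 - 0.68Q → Q* = 15.4485.
Gap = |24.0602 − 15.4485| = 8.6117.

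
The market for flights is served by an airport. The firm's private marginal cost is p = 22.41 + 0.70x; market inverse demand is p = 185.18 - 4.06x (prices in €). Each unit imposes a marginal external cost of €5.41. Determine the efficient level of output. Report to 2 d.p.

Social marginal cost = private MC + MEC = 27.82 + 0.70x.
Set SMC = demand: 27.82 + 0.70x = 185.18 - 4.06x → x* = 33.0588.

x* = 33.06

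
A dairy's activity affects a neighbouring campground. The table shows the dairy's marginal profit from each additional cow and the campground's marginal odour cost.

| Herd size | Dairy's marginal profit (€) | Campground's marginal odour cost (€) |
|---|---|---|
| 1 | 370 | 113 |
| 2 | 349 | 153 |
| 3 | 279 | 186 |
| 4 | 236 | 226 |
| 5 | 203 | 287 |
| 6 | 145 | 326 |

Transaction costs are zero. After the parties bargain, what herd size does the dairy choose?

Bargaining reaches the level where marginal profit last exceeds marginal odour cost.
That holds through level 4 (236 ≥ 226) but not at 5 (203 < 287).

4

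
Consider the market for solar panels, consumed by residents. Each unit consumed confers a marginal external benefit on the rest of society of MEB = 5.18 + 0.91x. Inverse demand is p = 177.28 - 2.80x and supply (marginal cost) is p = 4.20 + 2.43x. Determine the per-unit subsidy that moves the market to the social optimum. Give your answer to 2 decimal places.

Social marginal benefit = demand + MEB = 182.46 - 1.89x.
Set SMB = MC: 182.46 - 1.89x = 4.20 + 2.43x → x* = 41.2639.
The Pigouvian subsidy equals MEB at x*: 5.18 + 0.91×41.2639 = 42.7301.

subsidy = 42.73 per unit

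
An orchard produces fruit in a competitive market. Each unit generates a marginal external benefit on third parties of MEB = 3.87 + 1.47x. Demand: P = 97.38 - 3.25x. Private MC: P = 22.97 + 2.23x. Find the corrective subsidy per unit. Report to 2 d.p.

Social marginal cost = private MC − MEB = 19.10 + 0.76x.
Set SMC = demand: 19.10 + 0.76x = 97.38 - 3.25x → x* = 19.5212.
The Pigouvian subsidy equals MEB at x*: 3.87 + 1.47×19.5212 = 32.5662.

subsidy = 32.57 per unit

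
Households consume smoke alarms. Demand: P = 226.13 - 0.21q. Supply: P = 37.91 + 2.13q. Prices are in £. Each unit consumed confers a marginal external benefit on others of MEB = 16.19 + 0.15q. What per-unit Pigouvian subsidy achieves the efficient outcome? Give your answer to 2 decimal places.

Social marginal benefit = demand + MEB = 242.32 - 0.06q.
Set SMB = MC: 242.32 - 0.06q = 37.91 + 2.13q → q* = 93.3379.
The Pigouvian subsidy equals MEB at q*: 16.19 + 0.15×93.3379 = 30.1907.

subsidy = £30.19 per unit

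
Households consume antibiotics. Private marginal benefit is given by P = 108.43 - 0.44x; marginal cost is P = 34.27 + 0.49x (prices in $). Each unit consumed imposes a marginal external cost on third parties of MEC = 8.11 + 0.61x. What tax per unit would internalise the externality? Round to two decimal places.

tax = $34.27 per unit

Social marginal benefit = demand − MEC = 100.32 - 1.05x.
Set SMB = MC: 100.32 - 1.05x = 34.27 + 0.49x → x* = 42.8896.
The Pigouvian tax equals MEC at x*: 8.11 + 0.61×42.8896 = 34.2727.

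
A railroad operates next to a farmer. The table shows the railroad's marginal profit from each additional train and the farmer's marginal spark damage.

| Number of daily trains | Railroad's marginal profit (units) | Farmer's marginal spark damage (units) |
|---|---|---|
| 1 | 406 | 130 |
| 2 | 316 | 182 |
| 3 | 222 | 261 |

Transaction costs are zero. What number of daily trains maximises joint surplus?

Bargaining reaches the level where marginal profit last exceeds marginal spark damage.
That holds through level 2 (316 ≥ 182) but not at 3 (222 < 261).

2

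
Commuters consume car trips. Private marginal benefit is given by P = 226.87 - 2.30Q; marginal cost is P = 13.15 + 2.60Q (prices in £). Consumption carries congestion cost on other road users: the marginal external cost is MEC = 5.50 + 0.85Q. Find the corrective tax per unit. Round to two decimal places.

Social marginal benefit = demand − MEC = 221.37 - 3.15Q.
Set SMB = MC: 221.37 - 3.15Q = 13.15 + 2.60Q → Q* = 36.2122.
The Pigouvian tax equals MEC at Q*: 5.50 + 0.85×36.2122 = 36.2804.

tax = £36.28 per unit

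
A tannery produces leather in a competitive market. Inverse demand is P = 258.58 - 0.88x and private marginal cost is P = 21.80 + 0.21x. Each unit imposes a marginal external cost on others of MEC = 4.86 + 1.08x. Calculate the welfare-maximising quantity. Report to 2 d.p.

Social marginal cost = private MC + MEC = 26.66 + 1.29x.
Set SMC = demand: 26.66 + 1.29x = 258.58 - 0.88x → x* = 106.8756.

x* = 106.88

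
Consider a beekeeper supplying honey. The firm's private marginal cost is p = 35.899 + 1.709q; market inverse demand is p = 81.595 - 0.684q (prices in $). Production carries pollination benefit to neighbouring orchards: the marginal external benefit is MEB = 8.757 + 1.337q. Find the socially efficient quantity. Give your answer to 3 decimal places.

q* = 51.565

Social marginal cost = private MC − MEB = 27.142 + 0.372q.
Set SMC = demand: 27.142 + 0.372q = 81.595 - 0.684q → q* = 51.5653.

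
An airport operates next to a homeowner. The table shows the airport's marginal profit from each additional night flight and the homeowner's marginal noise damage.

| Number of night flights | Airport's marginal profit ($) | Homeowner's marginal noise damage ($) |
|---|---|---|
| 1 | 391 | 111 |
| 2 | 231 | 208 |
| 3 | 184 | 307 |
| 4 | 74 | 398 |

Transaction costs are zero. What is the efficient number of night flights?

Bargaining reaches the level where marginal profit last exceeds marginal noise damage.
That holds through level 2 (231 ≥ 208) but not at 3 (184 < 307).

2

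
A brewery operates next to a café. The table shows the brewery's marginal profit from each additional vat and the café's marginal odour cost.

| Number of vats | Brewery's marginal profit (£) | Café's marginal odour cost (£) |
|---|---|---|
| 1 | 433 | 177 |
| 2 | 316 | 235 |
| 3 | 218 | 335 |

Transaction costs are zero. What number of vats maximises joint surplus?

2

Bargaining reaches the level where marginal profit last exceeds marginal odour cost.
That holds through level 2 (316 ≥ 235) but not at 3 (218 < 335).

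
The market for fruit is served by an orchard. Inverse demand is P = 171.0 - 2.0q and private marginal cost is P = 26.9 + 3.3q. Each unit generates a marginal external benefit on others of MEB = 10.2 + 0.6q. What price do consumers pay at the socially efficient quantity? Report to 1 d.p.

P = 105.3

Social marginal cost = private MC − MEB = 16.7 + 2.7q.
Set SMC = demand: 16.7 + 2.7q = 171.0 - 2.0q → q* = 32.8298.
Consumer price on the demand curve at q*: 171.0 − 2.0×32.8298 = 105.3404.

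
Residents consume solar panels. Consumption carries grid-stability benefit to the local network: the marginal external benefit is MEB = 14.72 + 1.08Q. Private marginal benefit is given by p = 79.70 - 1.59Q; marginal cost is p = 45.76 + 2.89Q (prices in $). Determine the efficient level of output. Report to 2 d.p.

Q* = 14.31

Social marginal benefit = demand + MEB = 94.42 - 0.51Q.
Set SMB = MC: 94.42 - 0.51Q = 45.76 + 2.89Q → Q* = 14.3118.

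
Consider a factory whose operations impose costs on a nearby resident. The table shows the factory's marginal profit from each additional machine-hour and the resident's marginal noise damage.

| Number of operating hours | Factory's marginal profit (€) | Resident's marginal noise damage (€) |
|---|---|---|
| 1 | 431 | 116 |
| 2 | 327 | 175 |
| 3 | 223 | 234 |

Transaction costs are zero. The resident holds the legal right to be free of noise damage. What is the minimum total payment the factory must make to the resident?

€291

Efficient level: marginal profit ≥ marginal noise damage through level 2, so k* = 2.
With the resident holding the right, the factory must at least compensate total damage at k*: 116 + 175 = 291.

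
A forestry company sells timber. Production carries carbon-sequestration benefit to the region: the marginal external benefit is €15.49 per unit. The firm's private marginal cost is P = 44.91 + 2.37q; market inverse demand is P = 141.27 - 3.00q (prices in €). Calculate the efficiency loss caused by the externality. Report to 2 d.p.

Market equilibrium (private): 44.91 + 2.37q = 141.27 - 3.00q → q_m = 17.9441.
Social marginal cost = private MC − MEB = 29.42 + 2.37q.
Set SMC = demand: 29.42 + 2.37q = 141.27 - 3.00q → q* = 20.8287.
Between q* and q_m the wedge demand − SMC runs linearly from 0 to MEB(q_m), so the loss is a triangle.
DWL = ½ × 2.8846 × 15.4900 = 22.3412.

DWL = €22.34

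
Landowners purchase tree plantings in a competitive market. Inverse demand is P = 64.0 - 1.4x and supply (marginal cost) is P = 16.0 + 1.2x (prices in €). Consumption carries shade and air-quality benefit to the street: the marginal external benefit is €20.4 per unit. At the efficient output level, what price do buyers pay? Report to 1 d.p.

P = €27.2

Social marginal benefit = demand + MEB = 84.4 - 1.4x.
Set SMB = MC: 84.4 - 1.4x = 16.0 + 1.2x → x* = 26.3077.
Consumer price on the demand curve at x*: 64.0 − 1.4×26.3077 = 27.1692.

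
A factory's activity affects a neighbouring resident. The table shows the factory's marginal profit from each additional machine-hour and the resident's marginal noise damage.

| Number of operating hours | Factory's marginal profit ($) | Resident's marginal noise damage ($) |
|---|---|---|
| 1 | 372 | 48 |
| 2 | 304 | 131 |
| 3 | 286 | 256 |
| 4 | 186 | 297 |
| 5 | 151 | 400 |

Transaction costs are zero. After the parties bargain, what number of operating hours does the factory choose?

3

Bargaining reaches the level where marginal profit last exceeds marginal noise damage.
That holds through level 3 (286 ≥ 256) but not at 4 (186 < 297).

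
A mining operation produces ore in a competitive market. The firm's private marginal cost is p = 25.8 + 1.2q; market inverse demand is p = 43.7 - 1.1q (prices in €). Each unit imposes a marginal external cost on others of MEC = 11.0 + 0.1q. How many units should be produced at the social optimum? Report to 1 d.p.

Social marginal cost = private MC + MEC = 36.8 + 1.3q.
Set SMC = demand: 36.8 + 1.3q = 43.7 - 1.1q → q* = 2.8750.

q* = 2.9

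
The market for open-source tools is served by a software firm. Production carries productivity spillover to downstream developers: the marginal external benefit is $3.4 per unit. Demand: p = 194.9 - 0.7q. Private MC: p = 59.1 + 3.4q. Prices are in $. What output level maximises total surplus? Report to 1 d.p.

Social marginal cost = private MC − MEB = 55.7 + 3.4q.
Set SMC = demand: 55.7 + 3.4q = 194.9 - 0.7q → q* = 33.9512.

q* = 34.0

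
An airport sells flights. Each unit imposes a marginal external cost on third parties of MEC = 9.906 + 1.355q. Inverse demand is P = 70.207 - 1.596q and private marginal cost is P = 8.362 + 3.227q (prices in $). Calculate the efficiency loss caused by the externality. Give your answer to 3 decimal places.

Market equilibrium (private): 8.362 + 3.227q = 70.207 - 1.596q → q_m = 12.8229.
Social marginal cost = private MC + MEC = 18.268 + 4.582q.
Set SMC = demand: 18.268 + 4.582q = 70.207 - 1.596q → q* = 8.4071.
The welfare-loss triangle has base |q_m − q*| and height MEC(q_m) (the vertical gap between SMC and demand is zero at q* and MEC at q_m).
DWL = ½ × 4.4158 × 27.2811 = 60.2339.

DWL = $60.234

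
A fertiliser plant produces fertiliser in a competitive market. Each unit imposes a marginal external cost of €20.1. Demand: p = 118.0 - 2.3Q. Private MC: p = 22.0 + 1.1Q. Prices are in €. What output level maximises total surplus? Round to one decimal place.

Q* = 22.3

Social marginal cost = private MC + MEC = 42.1 + 1.1Q.
Set SMC = demand: 42.1 + 1.1Q = 118.0 - 2.3Q → Q* = 22.3235.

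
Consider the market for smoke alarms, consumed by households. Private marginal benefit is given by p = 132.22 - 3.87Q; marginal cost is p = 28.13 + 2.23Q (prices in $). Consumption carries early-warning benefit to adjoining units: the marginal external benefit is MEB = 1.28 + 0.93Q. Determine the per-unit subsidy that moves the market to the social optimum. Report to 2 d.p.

subsidy = $20.23 per unit

Social marginal benefit = demand + MEB = 133.50 - 2.94Q.
Set SMB = MC: 133.50 - 2.94Q = 28.13 + 2.23Q → Q* = 20.3810.
The Pigouvian subsidy equals MEB at Q*: 1.28 + 0.93×20.3810 = 20.2343.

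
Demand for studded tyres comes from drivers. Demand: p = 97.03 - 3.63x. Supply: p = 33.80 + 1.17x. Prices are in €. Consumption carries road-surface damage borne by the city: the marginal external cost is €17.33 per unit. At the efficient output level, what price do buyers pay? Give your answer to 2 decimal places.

P = €62.32

Social marginal benefit = demand − MEC = 79.70 - 3.63x.
Set SMB = MC: 79.70 - 3.63x = 33.80 + 1.17x → x* = 9.5625.
Consumer price on the demand curve at x*: 97.03 − 3.63×9.5625 = 62.3181.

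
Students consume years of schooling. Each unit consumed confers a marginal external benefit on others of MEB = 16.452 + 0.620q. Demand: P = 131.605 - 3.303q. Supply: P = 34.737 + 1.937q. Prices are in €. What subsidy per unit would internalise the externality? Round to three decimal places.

Social marginal benefit = demand + MEB = 148.057 - 2.683q.
Set SMB = MC: 148.057 - 2.683q = 34.737 + 1.937q → q* = 24.5281.
The Pigouvian subsidy equals MEB at q*: 16.452 + 0.620×24.5281 = 31.6594.

subsidy = €31.659 per unit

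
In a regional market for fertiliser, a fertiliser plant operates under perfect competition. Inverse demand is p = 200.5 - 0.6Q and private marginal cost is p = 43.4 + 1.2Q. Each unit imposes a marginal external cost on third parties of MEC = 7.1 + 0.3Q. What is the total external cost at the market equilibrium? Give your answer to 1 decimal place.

Market equilibrium (private): 43.4 + 1.2Q = 200.5 - 0.6Q → Q_m = 87.2778.
Total external cost = ∫₀^{Q_m} (7.1 + 0.3Q) dQ = 7.1×87.2778 + ½×0.3×87.2778² = 1762.2845.

1762.3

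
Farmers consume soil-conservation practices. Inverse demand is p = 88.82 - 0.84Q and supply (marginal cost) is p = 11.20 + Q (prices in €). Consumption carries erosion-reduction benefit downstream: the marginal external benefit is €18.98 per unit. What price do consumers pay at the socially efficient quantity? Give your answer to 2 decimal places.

P = €44.72

Social marginal benefit = demand + MEB = 107.80 - 0.84Q.
Set SMB = MC: 107.80 - 0.84Q = 11.20 + Q → Q* = 52.5000.
Consumer price on the demand curve at Q*: 88.82 − 0.84×52.5000 = 44.7200.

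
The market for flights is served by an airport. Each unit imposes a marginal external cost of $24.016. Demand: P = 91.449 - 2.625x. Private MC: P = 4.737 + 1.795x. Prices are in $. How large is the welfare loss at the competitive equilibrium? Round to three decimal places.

Market equilibrium (private): 4.737 + 1.795x = 91.449 - 2.625x → x_m = 19.6181.
Social marginal cost = private MC + MEC = 28.753 + 1.795x.
Set SMC = demand: 28.753 + 1.795x = 91.449 - 2.625x → x* = 14.1846.
Between x* and x_m the wedge SMC − demand runs linearly from 0 to MEC(x_m), so the loss is a triangle.
DWL = ½ × 5.4335 × 24.0160 = 65.2455.

DWL = $65.245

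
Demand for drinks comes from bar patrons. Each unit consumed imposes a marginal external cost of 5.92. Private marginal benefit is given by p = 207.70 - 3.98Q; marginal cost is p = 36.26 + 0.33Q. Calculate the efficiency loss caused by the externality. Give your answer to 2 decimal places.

DWL = 4.07

Market equilibrium (private): 36.26 + 0.33Q = 207.70 - 3.98Q → Q_m = 39.7773.
Social marginal benefit = demand − MEC = 201.78 - 3.98Q.
Set SMB = MC: 201.78 - 3.98Q = 36.26 + 0.33Q → Q* = 38.4037.
Height of the DWL triangle at Q_m is MC(Q_m) − SMB(Q_m) = MEC(Q_m) = 5.9200.
DWL = ½ × 1.3736 × 5.9200 = 4.0659.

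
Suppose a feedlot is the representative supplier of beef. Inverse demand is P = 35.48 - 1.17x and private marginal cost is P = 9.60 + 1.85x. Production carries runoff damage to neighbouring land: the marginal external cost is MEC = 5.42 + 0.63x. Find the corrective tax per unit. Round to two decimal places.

Social marginal cost = private MC + MEC = 15.02 + 2.48x.
Set SMC = demand: 15.02 + 2.48x = 35.48 - 1.17x → x* = 5.6055.
The Pigouvian tax equals MEC at x*: 5.42 + 0.63×5.6055 = 8.9515.

tax = 8.95 per unit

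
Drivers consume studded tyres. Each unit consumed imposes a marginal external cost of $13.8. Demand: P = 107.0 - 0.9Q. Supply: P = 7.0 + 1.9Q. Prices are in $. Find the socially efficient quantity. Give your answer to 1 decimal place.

Q* = 30.8

Social marginal benefit = demand − MEC = 93.2 - 0.9Q.
Set SMB = MC: 93.2 - 0.9Q = 7.0 + 1.9Q → Q* = 30.7857.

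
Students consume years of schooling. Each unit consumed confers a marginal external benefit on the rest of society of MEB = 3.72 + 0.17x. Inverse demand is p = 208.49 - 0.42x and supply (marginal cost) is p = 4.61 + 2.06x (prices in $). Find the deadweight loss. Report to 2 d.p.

DWL = $67.78

Market equilibrium (private): 4.61 + 2.06x = 208.49 - 0.42x → x_m = 82.2097.
Social marginal benefit = demand + MEB = 212.21 - 0.25x.
Set SMB = MC: 212.21 - 0.25x = 4.61 + 2.06x → x* = 89.8701.
Height of the DWL triangle at x_m is SMB(x_m) − MC(x_m) = MEB(x_m) = 17.6956.
DWL = ½ × 7.6604 × 17.6956 = 67.7777.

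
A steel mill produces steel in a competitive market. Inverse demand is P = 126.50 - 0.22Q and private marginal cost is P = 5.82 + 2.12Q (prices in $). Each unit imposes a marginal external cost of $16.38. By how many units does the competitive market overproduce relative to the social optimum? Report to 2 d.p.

Market equilibrium (private): 5.82 + 2.12Q = 126.50 - 0.22Q → Q_m = 51.5726.
Social marginal cost = private MC + MEC = 22.20 + 2.12Q.
Set SMC = demand: 22.20 + 2.12Q = 126.50 - 0.22Q → Q* = 44.5726.
Gap = |51.5726 − 44.5726| = 7.0000.

7.00 units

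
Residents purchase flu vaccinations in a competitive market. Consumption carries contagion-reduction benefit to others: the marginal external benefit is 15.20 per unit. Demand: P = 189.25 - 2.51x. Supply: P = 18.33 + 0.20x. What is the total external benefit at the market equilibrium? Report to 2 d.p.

958.67

Market equilibrium (private): 18.33 + 0.20x = 189.25 - 2.51x → x_m = 63.0701.
Total external benefit = MEB × x_m = 15.20 × 63.0701 = 958.6655.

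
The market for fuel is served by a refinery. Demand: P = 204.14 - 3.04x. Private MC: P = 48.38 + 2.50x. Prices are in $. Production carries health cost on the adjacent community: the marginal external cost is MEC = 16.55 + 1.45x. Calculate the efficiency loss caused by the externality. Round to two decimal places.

DWL = $235.00

Market equilibrium (private): 48.38 + 2.50x = 204.14 - 3.04x → x_m = 28.1155.
Social marginal cost = private MC + MEC = 64.93 + 3.95x.
Set SMC = demand: 64.93 + 3.95x = 204.14 - 3.04x → x* = 19.9156.
The loss is the area between SMC and demand from x* to x_m; with linear curves that's a triangle of height MEC(x_m).
DWL = ½ × 8.1999 × 57.3175 = 234.9989.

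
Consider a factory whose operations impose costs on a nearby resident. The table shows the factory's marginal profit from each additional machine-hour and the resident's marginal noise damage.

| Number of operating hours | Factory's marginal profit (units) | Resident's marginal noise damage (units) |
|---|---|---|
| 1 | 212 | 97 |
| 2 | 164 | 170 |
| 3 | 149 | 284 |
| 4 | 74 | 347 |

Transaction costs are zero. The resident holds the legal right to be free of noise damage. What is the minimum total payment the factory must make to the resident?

97

Efficient level: marginal profit ≥ marginal noise damage through level 1, so k* = 1.
With the resident holding the right, the factory must at least compensate total damage at k*: 97 = 97.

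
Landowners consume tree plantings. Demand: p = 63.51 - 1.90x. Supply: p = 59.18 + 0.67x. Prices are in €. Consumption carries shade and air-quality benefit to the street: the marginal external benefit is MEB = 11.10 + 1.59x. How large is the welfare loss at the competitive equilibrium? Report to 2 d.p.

DWL = €96.87

Market equilibrium (private): 59.18 + 0.67x = 63.51 - 1.90x → x_m = 1.6848.
Social marginal benefit = demand + MEB = 74.61 - 0.31x.
Set SMB = MC: 74.61 - 0.31x = 59.18 + 0.67x → x* = 15.7449.
The welfare-loss triangle has base |x_m − x*| and height MEB(x_m) (the vertical gap between SMB and MC is zero at x* and MEB at x_m).
DWL = ½ × 14.0601 × 13.7789 = 96.8664.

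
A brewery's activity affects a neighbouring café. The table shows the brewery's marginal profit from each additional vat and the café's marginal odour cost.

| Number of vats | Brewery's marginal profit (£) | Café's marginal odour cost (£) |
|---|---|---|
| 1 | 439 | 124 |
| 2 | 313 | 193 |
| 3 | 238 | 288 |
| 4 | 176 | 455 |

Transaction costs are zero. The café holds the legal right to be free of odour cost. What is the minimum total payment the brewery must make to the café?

Efficient level: marginal profit ≥ marginal odour cost through level 2, so k* = 2.
With the café holding the right, the brewery must at least compensate total damage at k*: 124 + 193 = 317.

£317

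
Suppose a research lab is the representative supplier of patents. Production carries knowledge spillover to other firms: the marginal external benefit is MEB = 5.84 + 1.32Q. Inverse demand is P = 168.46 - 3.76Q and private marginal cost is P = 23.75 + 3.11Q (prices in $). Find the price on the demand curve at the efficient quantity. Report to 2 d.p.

P = $66.47

Social marginal cost = private MC − MEB = 17.91 + 1.79Q.
Set SMC = demand: 17.91 + 1.79Q = 168.46 - 3.76Q → Q* = 27.1261.
Consumer price on the demand curve at Q*: 168.46 − 3.76×27.1261 = 66.4659.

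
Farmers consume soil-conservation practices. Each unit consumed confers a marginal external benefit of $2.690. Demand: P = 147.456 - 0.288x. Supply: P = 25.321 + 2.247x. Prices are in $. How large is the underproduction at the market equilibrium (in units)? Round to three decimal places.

Market equilibrium (private): 25.321 + 2.247x = 147.456 - 0.288x → x_m = 48.1795.
Social marginal benefit = demand + MEB = 150.146 - 0.288x.
Set SMB = MC: 150.146 - 0.288x = 25.321 + 2.247x → x* = 49.2406.
Gap = |48.1795 − 49.2406| = 1.0611.

1.061 units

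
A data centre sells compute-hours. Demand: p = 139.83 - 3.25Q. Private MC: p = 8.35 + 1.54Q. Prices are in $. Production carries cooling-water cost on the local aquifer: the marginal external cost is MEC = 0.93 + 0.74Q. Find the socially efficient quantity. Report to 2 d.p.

Q* = 23.61

Social marginal cost = private MC + MEC = 9.28 + 2.28Q.
Set SMC = demand: 9.28 + 2.28Q = 139.83 - 3.25Q → Q* = 23.6076.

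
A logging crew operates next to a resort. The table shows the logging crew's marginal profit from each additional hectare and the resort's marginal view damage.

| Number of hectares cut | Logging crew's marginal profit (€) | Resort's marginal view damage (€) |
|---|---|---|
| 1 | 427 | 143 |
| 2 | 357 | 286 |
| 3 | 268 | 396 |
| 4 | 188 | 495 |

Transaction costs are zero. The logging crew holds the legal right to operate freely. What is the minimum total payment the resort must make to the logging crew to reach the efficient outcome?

€456

Left alone the logging crew would choose level 4 (marginal profit stays positive).
Efficient level: k* = 2 (marginal profit ≥ marginal view damage through 2).
The resort must at least cover the logging crew's forgone profit from cutting 4→2: 268 + 188 = 456.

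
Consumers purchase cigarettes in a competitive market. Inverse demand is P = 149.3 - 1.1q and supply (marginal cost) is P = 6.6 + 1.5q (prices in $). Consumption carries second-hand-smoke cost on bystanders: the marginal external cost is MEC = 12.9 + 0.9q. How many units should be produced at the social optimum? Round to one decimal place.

q* = 37.1

Social marginal benefit = demand − MEC = 136.4 - 2.0q.
Set SMB = MC: 136.4 - 2.0q = 6.6 + 1.5q → q* = 37.0857.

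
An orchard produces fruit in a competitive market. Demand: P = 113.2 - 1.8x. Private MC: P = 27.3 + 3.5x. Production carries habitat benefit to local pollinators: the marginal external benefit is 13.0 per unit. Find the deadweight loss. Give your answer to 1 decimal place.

Market equilibrium (private): 27.3 + 3.5x = 113.2 - 1.8x → x_m = 16.2075.
Social marginal cost = private MC − MEB = 14.3 + 3.5x.
Set SMC = demand: 14.3 + 3.5x = 113.2 - 1.8x → x* = 18.6604.
The welfare-loss triangle has base |x_m − x*| and height MEB(x_m) (the vertical gap between SMC and demand is zero at x* and MEB at x_m).
DWL = ½ × 2.4529 × 13.0000 = 15.9439.

DWL = 15.9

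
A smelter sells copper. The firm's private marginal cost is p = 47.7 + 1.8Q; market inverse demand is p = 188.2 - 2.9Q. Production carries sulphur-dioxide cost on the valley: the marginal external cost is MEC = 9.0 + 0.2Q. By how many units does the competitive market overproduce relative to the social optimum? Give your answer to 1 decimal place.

Market equilibrium (private): 47.7 + 1.8Q = 188.2 - 2.9Q → Q_m = 29.8936.
Social marginal cost = private MC + MEC = 56.7 + 2.0Q.
Set SMC = demand: 56.7 + 2.0Q = 188.2 - 2.9Q → Q* = 26.8367.
Gap = |29.8936 − 26.8367| = 3.0569.

3.1 units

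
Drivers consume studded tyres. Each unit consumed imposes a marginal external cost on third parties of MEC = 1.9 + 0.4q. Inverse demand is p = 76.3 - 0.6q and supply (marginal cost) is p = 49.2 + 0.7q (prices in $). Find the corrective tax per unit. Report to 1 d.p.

tax = $7.8 per unit

Social marginal benefit = demand − MEC = 74.4 - q.
Set SMB = MC: 74.4 - q = 49.2 + 0.7q → q* = 14.8235.
The Pigouvian tax equals MEC at q*: 1.9 + 0.4×14.8235 = 7.8294.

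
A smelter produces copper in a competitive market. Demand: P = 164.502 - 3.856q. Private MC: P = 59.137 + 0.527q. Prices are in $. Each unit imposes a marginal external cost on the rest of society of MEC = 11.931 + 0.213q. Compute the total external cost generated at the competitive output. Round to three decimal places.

$348.361

Market equilibrium (private): 59.137 + 0.527q = 164.502 - 3.856q → q_m = 24.0395.
Total external cost = ∫₀^{q_m} (11.931 + 0.213q) dq = 11.931×24.0395 + ½×0.213×24.0395² = 348.3614.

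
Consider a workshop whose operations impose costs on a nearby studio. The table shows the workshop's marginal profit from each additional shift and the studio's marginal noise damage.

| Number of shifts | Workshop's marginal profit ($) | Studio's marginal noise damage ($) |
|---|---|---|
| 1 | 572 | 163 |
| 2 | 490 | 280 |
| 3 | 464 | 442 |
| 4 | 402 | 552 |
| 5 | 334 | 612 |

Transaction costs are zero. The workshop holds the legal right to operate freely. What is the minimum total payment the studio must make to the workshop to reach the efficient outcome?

Left alone the workshop would choose level 5 (marginal profit stays positive).
Efficient level: k* = 3 (marginal profit ≥ marginal noise damage through 3).
The studio must at least cover the workshop's forgone profit from cutting 5→3: 402 + 334 = 736.

$736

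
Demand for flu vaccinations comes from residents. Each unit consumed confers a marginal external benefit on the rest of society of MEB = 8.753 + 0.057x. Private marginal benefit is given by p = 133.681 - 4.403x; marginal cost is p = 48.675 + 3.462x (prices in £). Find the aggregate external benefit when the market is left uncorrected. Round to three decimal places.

Market equilibrium (private): 48.675 + 3.462x = 133.681 - 4.403x → x_m = 10.8081.
Total external benefit = ∫₀^{x_m} (8.753 + 0.057x) dx = 8.753×10.8081 + ½×0.057×10.8081² = 97.9325.

£97.933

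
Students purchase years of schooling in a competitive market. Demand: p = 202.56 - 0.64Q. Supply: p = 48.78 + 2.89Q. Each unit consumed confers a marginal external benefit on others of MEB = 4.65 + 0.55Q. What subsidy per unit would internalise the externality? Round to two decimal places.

Social marginal benefit = demand + MEB = 207.21 - 0.09Q.
Set SMB = MC: 207.21 - 0.09Q = 48.78 + 2.89Q → Q* = 53.1644.
The Pigouvian subsidy equals MEB at Q*: 4.65 + 0.55×53.1644 = 33.8904.

subsidy = 33.89 per unit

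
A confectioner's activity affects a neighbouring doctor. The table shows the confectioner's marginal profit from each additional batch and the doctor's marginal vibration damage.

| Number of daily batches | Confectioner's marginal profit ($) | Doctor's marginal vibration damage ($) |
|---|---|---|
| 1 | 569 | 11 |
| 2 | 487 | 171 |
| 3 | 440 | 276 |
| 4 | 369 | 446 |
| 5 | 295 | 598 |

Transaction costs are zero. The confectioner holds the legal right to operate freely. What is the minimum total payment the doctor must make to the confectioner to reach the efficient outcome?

$664

Left alone the confectioner would choose level 5 (marginal profit stays positive).
Efficient level: k* = 3 (marginal profit ≥ marginal vibration damage through 3).
The doctor must at least cover the confectioner's forgone profit from cutting 5→3: 369 + 295 = 664.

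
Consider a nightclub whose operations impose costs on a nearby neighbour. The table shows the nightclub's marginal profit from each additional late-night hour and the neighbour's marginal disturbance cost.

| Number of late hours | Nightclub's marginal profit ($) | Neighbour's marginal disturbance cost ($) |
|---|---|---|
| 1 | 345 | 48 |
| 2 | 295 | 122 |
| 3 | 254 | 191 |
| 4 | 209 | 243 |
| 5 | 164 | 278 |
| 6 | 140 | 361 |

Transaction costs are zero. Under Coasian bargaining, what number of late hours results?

Bargaining reaches the level where marginal profit last exceeds marginal disturbance cost.
That holds through level 3 (254 ≥ 191) but not at 4 (209 < 243).

3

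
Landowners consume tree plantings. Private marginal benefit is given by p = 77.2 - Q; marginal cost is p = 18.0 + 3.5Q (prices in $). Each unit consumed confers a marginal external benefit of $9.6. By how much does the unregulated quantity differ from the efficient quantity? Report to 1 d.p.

2.1 units

Market equilibrium (private): 18.0 + 3.5Q = 77.2 - Q → Q_m = 13.1556.
Social marginal benefit = demand + MEB = 86.8 - Q.
Set SMB = MC: 86.8 - Q = 18.0 + 3.5Q → Q* = 15.2889.
Gap = |13.1556 − 15.2889| = 2.1333.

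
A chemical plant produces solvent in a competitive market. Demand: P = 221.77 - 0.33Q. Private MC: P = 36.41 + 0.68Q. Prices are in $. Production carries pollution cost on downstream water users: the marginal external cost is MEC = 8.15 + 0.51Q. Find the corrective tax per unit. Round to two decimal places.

Social marginal cost = private MC + MEC = 44.56 + 1.19Q.
Set SMC = demand: 44.56 + 1.19Q = 221.77 - 0.33Q → Q* = 116.5855.
The Pigouvian tax equals MEC at Q*: 8.15 + 0.51×116.5855 = 67.6086.

tax = $67.61 per unit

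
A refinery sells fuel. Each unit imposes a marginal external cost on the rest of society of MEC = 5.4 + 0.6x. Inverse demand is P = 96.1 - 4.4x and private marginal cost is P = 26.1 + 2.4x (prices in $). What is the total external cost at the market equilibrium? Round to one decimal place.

Market equilibrium (private): 26.1 + 2.4x = 96.1 - 4.4x → x_m = 10.2941.
Total external cost = ∫₀^{x_m} (5.4 + 0.6x) dx = 5.4×10.2941 + ½×0.6×10.2941² = 87.3787.

$87.4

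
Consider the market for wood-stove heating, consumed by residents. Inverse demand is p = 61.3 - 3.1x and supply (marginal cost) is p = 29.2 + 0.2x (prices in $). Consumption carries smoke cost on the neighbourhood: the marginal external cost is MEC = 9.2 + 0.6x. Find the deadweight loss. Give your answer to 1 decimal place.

Market equilibrium (private): 29.2 + 0.2x = 61.3 - 3.1x → x_m = 9.7273.
Social marginal benefit = demand − MEC = 52.1 - 3.7x.
Set SMB = MC: 52.1 - 3.7x = 29.2 + 0.2x → x* = 5.8718.
The loss is the area between SMB and MC from x* to x_m; with linear curves that's a triangle of height MEC(x_m).
DWL = ½ × 3.8555 × 15.0364 = 28.9864.

DWL = $29.0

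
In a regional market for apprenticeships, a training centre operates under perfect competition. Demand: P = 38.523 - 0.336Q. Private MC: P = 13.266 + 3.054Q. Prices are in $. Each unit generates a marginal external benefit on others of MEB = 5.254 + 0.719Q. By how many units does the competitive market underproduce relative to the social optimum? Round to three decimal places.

Market equilibrium (private): 13.266 + 3.054Q = 38.523 - 0.336Q → Q_m = 7.4504.
Social marginal cost = private MC − MEB = 8.012 + 2.335Q.
Set SMC = demand: 8.012 + 2.335Q = 38.523 - 0.336Q → Q* = 11.4231.
Gap = |7.4504 − 11.4231| = 3.9727.

3.973 units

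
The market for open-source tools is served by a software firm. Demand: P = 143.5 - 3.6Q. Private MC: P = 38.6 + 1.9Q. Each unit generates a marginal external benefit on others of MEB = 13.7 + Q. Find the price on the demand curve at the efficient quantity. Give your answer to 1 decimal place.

Social marginal cost = private MC − MEB = 24.9 + 0.9Q.
Set SMC = demand: 24.9 + 0.9Q = 143.5 - 3.6Q → Q* = 26.3556.
Consumer price on the demand curve at Q*: 143.5 − 3.6×26.3556 = 48.6198.

P = 48.6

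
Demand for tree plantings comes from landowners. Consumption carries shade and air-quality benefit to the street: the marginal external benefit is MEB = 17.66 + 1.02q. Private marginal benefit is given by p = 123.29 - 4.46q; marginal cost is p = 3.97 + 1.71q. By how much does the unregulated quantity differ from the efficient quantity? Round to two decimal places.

7.26 units

Market equilibrium (private): 3.97 + 1.71q = 123.29 - 4.46q → q_m = 19.3387.
Social marginal benefit = demand + MEB = 140.95 - 3.44q.
Set SMB = MC: 140.95 - 3.44q = 3.97 + 1.71q → q* = 26.5981.
Gap = |19.3387 − 26.5981| = 7.2594.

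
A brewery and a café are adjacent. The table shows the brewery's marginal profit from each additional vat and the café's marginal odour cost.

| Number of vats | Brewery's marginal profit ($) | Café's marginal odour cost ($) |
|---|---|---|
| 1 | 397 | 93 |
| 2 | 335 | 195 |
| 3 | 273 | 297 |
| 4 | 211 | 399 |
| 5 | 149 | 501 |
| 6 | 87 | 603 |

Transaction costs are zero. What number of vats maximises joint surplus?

2

Bargaining reaches the level where marginal profit last exceeds marginal odour cost.
That holds through level 2 (335 ≥ 195) but not at 3 (273 < 297).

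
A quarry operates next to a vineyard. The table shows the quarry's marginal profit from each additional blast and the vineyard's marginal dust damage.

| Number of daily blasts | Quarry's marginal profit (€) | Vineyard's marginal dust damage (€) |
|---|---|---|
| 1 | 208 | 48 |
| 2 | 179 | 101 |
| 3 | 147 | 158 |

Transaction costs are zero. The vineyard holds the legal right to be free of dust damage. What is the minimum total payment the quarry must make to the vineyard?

€149

Efficient level: marginal profit ≥ marginal dust damage through level 2, so k* = 2.
With the vineyard holding the right, the quarry must at least compensate total damage at k*: 48 + 101 = 149.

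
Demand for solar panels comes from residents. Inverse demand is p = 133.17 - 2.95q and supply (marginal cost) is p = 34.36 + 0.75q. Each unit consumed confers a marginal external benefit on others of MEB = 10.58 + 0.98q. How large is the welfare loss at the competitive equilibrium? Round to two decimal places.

Market equilibrium (private): 34.36 + 0.75q = 133.17 - 2.95q → q_m = 26.7054.
Social marginal benefit = demand + MEB = 143.75 - 1.97q.
Set SMB = MC: 143.75 - 1.97q = 34.36 + 0.75q → q* = 40.2169.
The welfare-loss triangle has base |q_m − q*| and height MEB(q_m) (the vertical gap between SMB and MC is zero at q* and MEB at q_m).
DWL = ½ × 13.5115 × 36.7513 = 248.2826.

DWL = 248.28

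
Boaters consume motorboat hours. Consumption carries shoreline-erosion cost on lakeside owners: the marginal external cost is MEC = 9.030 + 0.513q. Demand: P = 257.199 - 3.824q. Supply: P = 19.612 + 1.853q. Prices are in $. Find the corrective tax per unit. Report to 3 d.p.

tax = $27.972 per unit

Social marginal benefit = demand − MEC = 248.169 - 4.337q.
Set SMB = MC: 248.169 - 4.337q = 19.612 + 1.853q → q* = 36.9236.
The Pigouvian tax equals MEC at q*: 9.030 + 0.513×36.9236 = 27.9718.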